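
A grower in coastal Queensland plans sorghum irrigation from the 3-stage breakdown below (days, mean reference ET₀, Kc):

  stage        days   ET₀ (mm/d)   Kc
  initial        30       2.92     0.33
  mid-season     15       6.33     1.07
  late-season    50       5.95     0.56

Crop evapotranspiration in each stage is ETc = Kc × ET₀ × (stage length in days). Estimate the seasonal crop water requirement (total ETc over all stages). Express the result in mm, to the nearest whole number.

initial: 0.33 × 2.92 × 30 = 28.91 mm
mid-season: 1.07 × 6.33 × 15 = 101.60 mm
late-season: 0.56 × 5.95 × 50 = 166.60 mm
Seasonal total = 297.11 mm

297 mm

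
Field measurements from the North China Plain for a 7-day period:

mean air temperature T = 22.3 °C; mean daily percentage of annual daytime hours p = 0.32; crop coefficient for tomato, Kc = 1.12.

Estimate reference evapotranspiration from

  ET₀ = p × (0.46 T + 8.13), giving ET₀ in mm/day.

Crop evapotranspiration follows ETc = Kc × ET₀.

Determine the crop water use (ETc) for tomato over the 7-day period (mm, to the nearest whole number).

ET₀ = 0.32 × (0.46 × 22.3 + 8.13) = 0.32 × 18.388 = 5.8842 mm/d
ETc = Kc × ET₀ = 1.12 × 5.8842 = 6.5903 mm/d
Over 7 days: 6.5903 × 7 = 46.132 mm

46 mm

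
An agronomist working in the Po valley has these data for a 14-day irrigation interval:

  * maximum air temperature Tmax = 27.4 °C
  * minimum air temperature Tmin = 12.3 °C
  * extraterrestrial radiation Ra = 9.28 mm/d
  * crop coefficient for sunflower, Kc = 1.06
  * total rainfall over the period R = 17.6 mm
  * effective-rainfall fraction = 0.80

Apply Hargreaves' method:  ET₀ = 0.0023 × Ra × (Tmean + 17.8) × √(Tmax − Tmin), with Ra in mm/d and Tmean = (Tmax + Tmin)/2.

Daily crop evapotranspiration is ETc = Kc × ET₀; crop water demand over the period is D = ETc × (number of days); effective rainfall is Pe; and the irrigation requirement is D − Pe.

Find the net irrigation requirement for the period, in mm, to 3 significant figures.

Tmean = (27.4 + 12.3)/2 = 19.85 °C
ET₀ = 0.0023 × 9.28 × (19.85 + 17.8) × √15.1 = 0.0023 × 9.28 × 37.65 × 3.8859 = 3.1227 mm/d
ETc = Kc × ET₀ = 1.06 × 3.1227 = 3.3101 mm/d
Crop demand D = ETc × 14 d = 3.3101 × 14 = 46.341 mm
Pe = 0.80 × 17.6 = 14.080 mm
D − Pe = 46.341 − 14.080 = 32.261 mm

32.3 mm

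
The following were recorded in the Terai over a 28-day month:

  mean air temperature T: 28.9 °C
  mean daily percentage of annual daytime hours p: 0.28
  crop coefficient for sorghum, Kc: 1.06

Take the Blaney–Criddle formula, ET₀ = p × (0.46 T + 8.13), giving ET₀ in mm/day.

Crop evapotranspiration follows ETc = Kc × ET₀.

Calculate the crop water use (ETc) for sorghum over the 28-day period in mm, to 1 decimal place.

ET₀ = 0.28 × (0.46 × 28.9 + 8.13) = 0.28 × 21.424 = 5.9987 mm/d
ETc = Kc × ET₀ = 1.06 × 5.9987 = 6.3586 mm/d
Over 28 days: 6.3586 × 28 = 178.041 mm

178.0 mm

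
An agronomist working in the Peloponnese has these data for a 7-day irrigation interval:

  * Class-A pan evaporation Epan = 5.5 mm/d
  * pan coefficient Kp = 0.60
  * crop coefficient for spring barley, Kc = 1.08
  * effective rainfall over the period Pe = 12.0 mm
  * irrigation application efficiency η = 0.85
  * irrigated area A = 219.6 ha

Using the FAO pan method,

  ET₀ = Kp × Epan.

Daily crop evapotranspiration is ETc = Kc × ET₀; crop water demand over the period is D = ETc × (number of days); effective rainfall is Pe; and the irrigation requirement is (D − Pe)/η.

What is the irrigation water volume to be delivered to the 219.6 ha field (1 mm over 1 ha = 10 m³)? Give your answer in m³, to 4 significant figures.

ET₀ = 0.60 × 5.5 = 3.3000 mm/d
ETc = Kc × ET₀ = 1.08 × 3.3000 = 3.5640 mm/d
Crop demand D = ETc × 7 d = 3.5640 × 7 = 24.948 mm
D − Pe = 24.948 − 12.0 = 12.948 mm
Gross irrigation = 12.948 / 0.85 = 15.233 mm
Volume = 15.233 mm × 219.6 ha × 10 = 33451.7 m³

33450 m³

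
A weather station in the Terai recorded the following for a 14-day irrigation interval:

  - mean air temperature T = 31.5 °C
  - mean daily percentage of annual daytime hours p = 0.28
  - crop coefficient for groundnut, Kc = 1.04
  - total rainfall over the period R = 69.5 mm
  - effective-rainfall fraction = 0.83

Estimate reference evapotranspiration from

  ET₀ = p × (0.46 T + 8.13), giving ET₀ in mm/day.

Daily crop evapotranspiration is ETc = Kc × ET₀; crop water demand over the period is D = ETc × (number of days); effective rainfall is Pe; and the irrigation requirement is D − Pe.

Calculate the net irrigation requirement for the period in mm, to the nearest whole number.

ET₀ = 0.28 × (0.46 × 31.5 + 8.13) = 0.28 × 22.620 = 6.3336 mm/d
ETc = Kc × ET₀ = 1.04 × 6.3336 = 6.5869 mm/d
Crop demand D = ETc × 14 d = 6.5869 × 14 = 92.217 mm
Pe = 0.83 × 69.5 = 57.685 mm
D − Pe = 92.217 − 57.685 = 34.532 mm

35 mm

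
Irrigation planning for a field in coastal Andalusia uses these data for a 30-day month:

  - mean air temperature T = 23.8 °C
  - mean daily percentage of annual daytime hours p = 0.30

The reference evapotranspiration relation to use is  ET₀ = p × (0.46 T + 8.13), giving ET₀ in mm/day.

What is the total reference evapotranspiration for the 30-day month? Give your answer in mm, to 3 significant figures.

172 mm

ET₀ = 0.30 × (0.46 × 23.8 + 8.13) = 0.30 × 19.078 = 5.7234 mm/d
Monthly total = 5.7234 × 30 = 171.702 mm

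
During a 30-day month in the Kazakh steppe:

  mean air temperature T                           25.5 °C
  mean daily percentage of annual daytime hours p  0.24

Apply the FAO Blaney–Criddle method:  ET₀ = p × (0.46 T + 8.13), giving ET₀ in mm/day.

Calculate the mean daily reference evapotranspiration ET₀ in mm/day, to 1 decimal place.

ET₀ = 0.24 × (0.46 × 25.5 + 8.13) = 0.24 × 19.860 = 4.7664 mm/d

4.8 mm/day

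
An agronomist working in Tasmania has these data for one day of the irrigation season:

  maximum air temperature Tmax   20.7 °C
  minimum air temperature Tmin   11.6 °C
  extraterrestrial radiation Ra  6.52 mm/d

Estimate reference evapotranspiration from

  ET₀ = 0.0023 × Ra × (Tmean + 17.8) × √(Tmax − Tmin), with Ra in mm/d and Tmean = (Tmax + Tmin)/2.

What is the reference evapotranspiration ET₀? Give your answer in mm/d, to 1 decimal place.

Tmean = (20.7 + 11.6)/2 = 16.15 °C
ET₀ = 0.0023 × 6.52 × (16.15 + 17.8) × √9.1 = 0.0023 × 6.52 × 33.95 × 3.0166 = 1.5358 mm/d

1.5 mm/d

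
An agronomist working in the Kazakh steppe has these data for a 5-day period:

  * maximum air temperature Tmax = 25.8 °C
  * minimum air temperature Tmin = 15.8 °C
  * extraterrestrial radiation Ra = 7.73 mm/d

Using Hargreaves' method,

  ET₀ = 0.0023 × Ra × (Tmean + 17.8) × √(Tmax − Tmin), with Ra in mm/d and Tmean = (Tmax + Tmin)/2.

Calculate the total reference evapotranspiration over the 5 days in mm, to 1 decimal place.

10.9 mm

Tmean = (25.8 + 15.8)/2 = 20.80 °C
ET₀ = 0.0023 × 7.73 × (20.80 + 17.8) × √10.0 = 0.0023 × 7.73 × 38.60 × 3.1623 = 2.1702 mm/d
Over 5 days: 2.1702 × 5 = 10.851 mm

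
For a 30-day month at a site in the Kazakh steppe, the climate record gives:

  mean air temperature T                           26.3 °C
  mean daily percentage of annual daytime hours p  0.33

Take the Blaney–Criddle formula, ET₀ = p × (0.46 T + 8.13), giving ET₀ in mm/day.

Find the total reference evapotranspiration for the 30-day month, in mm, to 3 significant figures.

ET₀ = 0.33 × (0.46 × 26.3 + 8.13) = 0.33 × 20.228 = 6.6752 mm/d
Monthly total = 6.6752 × 30 = 200.256 mm

200 mm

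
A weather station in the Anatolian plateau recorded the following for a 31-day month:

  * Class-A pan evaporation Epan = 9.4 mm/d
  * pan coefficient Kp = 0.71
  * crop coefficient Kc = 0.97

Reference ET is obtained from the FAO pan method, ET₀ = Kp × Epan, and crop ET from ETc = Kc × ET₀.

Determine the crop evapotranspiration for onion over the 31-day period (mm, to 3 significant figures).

ET₀ = 0.71 × 9.4 = 6.6740 mm/d
ETc = Kc × ET₀ = 0.97 × 6.6740 = 6.4738 mm/d
Over 31 days: 6.4738 × 31 = 200.688 mm

201 mm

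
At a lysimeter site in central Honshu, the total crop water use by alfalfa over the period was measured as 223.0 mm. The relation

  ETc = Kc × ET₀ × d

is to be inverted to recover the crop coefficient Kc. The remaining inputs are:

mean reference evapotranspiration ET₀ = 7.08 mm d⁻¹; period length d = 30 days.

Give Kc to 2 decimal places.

ETc = Kc × ET₀ × d  ⇒  Kc = ETc / (ET₀ × d)
Kc = 223.0 / (7.08 × 30) = 223.0 / 212.40 = 1.0499

1.05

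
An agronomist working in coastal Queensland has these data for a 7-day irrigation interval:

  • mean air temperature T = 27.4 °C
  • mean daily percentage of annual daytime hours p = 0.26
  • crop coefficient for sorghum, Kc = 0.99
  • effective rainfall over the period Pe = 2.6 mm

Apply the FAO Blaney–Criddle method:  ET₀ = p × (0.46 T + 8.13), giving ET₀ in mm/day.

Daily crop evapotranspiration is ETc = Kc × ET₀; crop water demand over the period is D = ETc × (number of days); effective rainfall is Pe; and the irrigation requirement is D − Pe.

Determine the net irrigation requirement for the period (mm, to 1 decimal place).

34.8 mm

ET₀ = 0.26 × (0.46 × 27.4 + 8.13) = 0.26 × 20.734 = 5.3908 mm/d
ETc = Kc × ET₀ = 0.99 × 5.3908 = 5.3369 mm/d
Crop demand D = ETc × 7 d = 5.3369 × 7 = 37.358 mm
D − Pe = 37.358 − 2.6 = 34.758 mm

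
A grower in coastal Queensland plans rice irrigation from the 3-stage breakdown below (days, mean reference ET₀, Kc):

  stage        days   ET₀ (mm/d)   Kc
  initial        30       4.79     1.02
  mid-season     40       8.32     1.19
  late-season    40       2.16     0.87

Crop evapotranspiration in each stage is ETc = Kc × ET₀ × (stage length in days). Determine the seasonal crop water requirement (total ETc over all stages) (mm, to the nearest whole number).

initial: 1.02 × 4.79 × 30 = 146.57 mm
mid-season: 1.19 × 8.32 × 40 = 396.03 mm
late-season: 0.87 × 2.16 × 40 = 75.17 mm
Seasonal total = 617.77 mm

618 mm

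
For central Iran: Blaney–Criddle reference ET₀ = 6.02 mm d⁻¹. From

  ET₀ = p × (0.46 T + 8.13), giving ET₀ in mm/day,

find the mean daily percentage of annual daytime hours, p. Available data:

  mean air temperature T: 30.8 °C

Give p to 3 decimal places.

0.270

p = ET₀ / (0.46 T + 8.13) = 6.02 / (0.46 × 30.8 + 8.13) = 6.02 / 22.298 = 0.2700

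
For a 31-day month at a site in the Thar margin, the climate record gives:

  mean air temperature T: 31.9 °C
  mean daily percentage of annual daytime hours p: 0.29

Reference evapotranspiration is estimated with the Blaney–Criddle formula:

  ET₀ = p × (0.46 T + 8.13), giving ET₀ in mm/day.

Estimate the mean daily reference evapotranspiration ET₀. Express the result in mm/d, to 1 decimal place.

6.6 mm/d

ET₀ = 0.29 × (0.46 × 31.9 + 8.13) = 0.29 × 22.804 = 6.6132 mm/d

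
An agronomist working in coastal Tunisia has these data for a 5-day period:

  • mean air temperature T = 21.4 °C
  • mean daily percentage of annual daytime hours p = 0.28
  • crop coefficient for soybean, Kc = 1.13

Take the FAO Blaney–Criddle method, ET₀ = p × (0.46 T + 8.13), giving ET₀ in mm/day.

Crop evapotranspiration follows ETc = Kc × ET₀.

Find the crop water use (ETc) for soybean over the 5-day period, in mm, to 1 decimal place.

ET₀ = 0.28 × (0.46 × 21.4 + 8.13) = 0.28 × 17.974 = 5.0327 mm/d
ETc = Kc × ET₀ = 1.13 × 5.0327 = 5.6870 mm/d
Over 5 days: 5.6870 × 5 = 28.435 mm

28.4 mm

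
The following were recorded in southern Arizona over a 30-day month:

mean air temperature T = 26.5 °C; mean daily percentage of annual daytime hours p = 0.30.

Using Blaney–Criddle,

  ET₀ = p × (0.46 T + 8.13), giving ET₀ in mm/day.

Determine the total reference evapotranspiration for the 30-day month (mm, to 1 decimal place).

182.9 mm

ET₀ = 0.30 × (0.46 × 26.5 + 8.13) = 0.30 × 20.320 = 6.0960 mm/d
Monthly total = 6.0960 × 30 = 182.880 mm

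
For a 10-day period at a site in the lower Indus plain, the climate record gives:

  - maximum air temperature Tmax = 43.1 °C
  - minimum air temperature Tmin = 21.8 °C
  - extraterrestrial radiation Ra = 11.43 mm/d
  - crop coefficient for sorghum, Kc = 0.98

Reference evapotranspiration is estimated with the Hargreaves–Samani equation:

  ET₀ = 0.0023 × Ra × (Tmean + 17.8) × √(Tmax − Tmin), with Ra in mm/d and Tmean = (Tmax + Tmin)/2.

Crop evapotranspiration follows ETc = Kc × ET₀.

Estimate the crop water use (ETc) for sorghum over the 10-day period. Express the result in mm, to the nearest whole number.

Tmean = (43.1 + 21.8)/2 = 32.45 °C
ET₀ = 0.0023 × 11.43 × (32.45 + 17.8) × √21.3 = 0.0023 × 11.43 × 50.25 × 4.6152 = 6.0968 mm/d
ETc = Kc × ET₀ = 0.98 × 6.0968 = 5.9749 mm/d
Over 10 days: 5.9749 × 10 = 59.749 mm

60 mm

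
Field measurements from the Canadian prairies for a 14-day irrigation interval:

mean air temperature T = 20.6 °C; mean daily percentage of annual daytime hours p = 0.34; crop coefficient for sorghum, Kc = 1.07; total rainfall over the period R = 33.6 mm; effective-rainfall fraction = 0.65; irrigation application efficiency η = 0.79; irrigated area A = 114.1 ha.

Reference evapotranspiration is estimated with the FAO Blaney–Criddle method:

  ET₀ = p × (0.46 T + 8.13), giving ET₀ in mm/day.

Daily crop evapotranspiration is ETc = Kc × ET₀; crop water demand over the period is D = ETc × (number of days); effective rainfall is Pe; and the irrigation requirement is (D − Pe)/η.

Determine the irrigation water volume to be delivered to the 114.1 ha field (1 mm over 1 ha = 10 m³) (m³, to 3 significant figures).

ET₀ = 0.34 × (0.46 × 20.6 + 8.13) = 0.34 × 17.606 = 5.9860 mm/d
ETc = Kc × ET₀ = 1.07 × 5.9860 = 6.4050 mm/d
Crop demand D = ETc × 14 d = 6.4050 × 14 = 89.670 mm
Pe = 0.65 × 33.6 = 21.840 mm
D − Pe = 89.670 − 21.840 = 67.830 mm
Gross irrigation = 67.830 / 0.79 = 85.861 mm
Volume = 85.861 mm × 114.1 ha × 10 = 97967.4 m³

98000 m³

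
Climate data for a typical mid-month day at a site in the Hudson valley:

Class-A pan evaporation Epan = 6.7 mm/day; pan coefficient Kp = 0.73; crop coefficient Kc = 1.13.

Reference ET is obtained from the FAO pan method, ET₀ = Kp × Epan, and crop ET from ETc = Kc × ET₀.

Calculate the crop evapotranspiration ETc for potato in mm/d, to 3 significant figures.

ET₀ = 0.73 × 6.7 = 4.8910 mm/d
ETc = Kc × ET₀ = 1.13 × 4.8910 = 5.5268 mm/d

5.53 mm/d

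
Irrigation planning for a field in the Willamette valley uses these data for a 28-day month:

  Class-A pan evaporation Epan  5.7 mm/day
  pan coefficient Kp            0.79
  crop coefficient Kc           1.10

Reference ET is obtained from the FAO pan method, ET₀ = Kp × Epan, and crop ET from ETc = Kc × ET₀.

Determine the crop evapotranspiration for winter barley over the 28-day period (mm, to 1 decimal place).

138.7 mm

ET₀ = 0.79 × 5.7 = 4.5030 mm/d
ETc = Kc × ET₀ = 1.10 × 4.5030 = 4.9533 mm/d
Over 28 days: 4.9533 × 28 = 138.692 mm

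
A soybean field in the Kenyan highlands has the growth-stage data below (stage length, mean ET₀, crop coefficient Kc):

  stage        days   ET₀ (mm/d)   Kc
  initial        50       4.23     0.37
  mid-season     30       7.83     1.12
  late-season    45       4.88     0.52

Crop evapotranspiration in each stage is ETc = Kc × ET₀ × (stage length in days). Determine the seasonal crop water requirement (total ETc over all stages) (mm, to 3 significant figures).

initial: 0.37 × 4.23 × 50 = 78.26 mm
mid-season: 1.12 × 7.83 × 30 = 263.09 mm
late-season: 0.52 × 4.88 × 45 = 114.19 mm
Seasonal total = 455.54 mm

456 mm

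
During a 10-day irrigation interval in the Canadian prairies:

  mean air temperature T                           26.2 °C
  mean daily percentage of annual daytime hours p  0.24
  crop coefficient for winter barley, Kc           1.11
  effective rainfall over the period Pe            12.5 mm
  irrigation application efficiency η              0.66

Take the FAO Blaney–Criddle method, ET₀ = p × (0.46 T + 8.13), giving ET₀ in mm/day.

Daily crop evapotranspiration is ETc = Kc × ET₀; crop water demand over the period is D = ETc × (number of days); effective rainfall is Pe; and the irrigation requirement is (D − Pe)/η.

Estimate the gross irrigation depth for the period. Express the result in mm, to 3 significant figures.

ET₀ = 0.24 × (0.46 × 26.2 + 8.13) = 0.24 × 20.182 = 4.8437 mm/d
ETc = Kc × ET₀ = 1.11 × 4.8437 = 5.3765 mm/d
Crop demand D = ETc × 10 d = 5.3765 × 10 = 53.765 mm
D − Pe = 53.765 − 12.5 = 41.265 mm
Gross irrigation = 41.265 / 0.66 = 62.523 mm

62.5 mm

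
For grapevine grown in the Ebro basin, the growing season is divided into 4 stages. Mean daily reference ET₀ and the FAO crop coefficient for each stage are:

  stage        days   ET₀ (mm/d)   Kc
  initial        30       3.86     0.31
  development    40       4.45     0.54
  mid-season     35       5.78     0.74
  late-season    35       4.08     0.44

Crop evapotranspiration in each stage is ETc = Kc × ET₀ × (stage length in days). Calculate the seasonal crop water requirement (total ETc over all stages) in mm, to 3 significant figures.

345 mm

initial: 0.31 × 3.86 × 30 = 35.90 mm
development: 0.54 × 4.45 × 40 = 96.12 mm
mid-season: 0.74 × 5.78 × 35 = 149.70 mm
late-season: 0.44 × 4.08 × 35 = 62.83 mm
Seasonal total = 344.55 mm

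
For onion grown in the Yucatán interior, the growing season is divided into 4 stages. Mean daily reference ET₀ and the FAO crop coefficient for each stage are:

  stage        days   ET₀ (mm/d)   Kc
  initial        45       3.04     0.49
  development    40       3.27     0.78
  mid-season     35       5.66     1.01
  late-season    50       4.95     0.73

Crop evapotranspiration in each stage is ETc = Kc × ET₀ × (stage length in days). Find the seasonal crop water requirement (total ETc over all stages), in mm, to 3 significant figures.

initial: 0.49 × 3.04 × 45 = 67.03 mm
development: 0.78 × 3.27 × 40 = 102.02 mm
mid-season: 1.01 × 5.66 × 35 = 200.08 mm
late-season: 0.73 × 4.95 × 50 = 180.68 mm
Seasonal total = 549.81 mm

550 mm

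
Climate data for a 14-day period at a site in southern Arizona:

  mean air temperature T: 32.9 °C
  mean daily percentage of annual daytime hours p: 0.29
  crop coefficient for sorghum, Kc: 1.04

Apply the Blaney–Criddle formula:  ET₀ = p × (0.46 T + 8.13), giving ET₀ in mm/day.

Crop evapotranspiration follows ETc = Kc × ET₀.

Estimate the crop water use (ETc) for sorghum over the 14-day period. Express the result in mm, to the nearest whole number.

98 mm

ET₀ = 0.29 × (0.46 × 32.9 + 8.13) = 0.29 × 23.264 = 6.7466 mm/d
ETc = Kc × ET₀ = 1.04 × 6.7466 = 7.0165 mm/d
Over 14 days: 7.0165 × 14 = 98.231 mm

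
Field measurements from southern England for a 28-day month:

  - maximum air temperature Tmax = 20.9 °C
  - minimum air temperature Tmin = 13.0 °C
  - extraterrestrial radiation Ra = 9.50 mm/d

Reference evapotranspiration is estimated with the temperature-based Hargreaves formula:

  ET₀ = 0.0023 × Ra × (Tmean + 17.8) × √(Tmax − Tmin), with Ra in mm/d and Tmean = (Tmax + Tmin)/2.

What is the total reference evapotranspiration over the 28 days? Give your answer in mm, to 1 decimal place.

59.8 mm

Tmean = (20.9 + 13.0)/2 = 16.95 °C
ET₀ = 0.0023 × 9.50 × (16.95 + 17.8) × √7.9 = 0.0023 × 9.50 × 34.75 × 2.8107 = 2.1341 mm/d
Over 28 days: 2.1341 × 28 = 59.755 mm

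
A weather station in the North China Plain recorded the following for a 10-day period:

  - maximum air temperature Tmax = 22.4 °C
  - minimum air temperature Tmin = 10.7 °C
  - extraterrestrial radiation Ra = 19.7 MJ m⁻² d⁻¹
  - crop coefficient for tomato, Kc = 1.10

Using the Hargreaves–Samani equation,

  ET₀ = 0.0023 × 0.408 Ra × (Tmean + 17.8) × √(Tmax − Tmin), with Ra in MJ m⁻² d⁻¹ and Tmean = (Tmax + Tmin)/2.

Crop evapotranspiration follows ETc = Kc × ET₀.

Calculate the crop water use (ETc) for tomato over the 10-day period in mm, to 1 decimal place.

Tmean = (22.4 + 10.7)/2 = 16.55 °C
0.408 Ra = 0.408 × 19.7 = 8.0376 mm/d equivalent
ET₀ = 0.0023 × 8.0376 × (16.55 + 17.8) × √11.7 = 0.0023 × 8.0376 × 34.35 × 3.4205 = 2.1721 mm/d
ETc = Kc × ET₀ = 1.10 × 2.1721 = 2.3893 mm/d
Over 10 days: 2.3893 × 10 = 23.893 mm

23.9 mm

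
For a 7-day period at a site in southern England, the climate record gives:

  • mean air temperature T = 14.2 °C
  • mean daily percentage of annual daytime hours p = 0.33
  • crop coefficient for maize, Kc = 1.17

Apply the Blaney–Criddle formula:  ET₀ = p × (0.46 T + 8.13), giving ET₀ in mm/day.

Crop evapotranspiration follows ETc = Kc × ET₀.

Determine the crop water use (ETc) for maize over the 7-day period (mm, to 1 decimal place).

39.6 mm

ET₀ = 0.33 × (0.46 × 14.2 + 8.13) = 0.33 × 14.662 = 4.8385 mm/d
ETc = Kc × ET₀ = 1.17 × 4.8385 = 5.6610 mm/d
Over 7 days: 5.6610 × 7 = 39.627 mm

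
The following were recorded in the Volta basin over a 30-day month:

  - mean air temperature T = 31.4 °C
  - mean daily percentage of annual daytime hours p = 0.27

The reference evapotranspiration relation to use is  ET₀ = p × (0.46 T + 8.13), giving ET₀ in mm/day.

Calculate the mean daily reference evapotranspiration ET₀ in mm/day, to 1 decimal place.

6.1 mm/day

ET₀ = 0.27 × (0.46 × 31.4 + 8.13) = 0.27 × 22.574 = 6.0950 mm/d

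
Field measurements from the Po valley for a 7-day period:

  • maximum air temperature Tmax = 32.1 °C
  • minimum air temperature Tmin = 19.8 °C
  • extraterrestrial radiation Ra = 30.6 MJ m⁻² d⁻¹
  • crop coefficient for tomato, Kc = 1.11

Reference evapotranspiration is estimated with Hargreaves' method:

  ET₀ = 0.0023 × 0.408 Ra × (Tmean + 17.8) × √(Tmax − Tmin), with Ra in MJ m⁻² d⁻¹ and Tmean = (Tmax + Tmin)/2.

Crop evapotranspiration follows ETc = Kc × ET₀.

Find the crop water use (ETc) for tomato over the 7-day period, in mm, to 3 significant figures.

Tmean = (32.1 + 19.8)/2 = 25.95 °C
0.408 Ra = 0.408 × 30.6 = 12.4848 mm/d equivalent
ET₀ = 0.0023 × 12.4848 × (25.95 + 17.8) × √12.3 = 0.0023 × 12.4848 × 43.75 × 3.5071 = 4.4059 mm/d
ETc = Kc × ET₀ = 1.11 × 4.4059 = 4.8905 mm/d
Over 7 days: 4.8905 × 7 = 34.234 mm

34.2 mm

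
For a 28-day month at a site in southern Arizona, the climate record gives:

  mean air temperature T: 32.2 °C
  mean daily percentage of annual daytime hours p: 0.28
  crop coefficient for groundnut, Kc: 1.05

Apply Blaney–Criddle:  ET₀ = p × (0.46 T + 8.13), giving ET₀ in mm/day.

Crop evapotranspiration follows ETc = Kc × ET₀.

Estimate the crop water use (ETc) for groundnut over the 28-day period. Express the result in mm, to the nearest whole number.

ET₀ = 0.28 × (0.46 × 32.2 + 8.13) = 0.28 × 22.942 = 6.4238 mm/d
ETc = Kc × ET₀ = 1.05 × 6.4238 = 6.7450 mm/d
Over 28 days: 6.7450 × 28 = 188.860 mm

189 mm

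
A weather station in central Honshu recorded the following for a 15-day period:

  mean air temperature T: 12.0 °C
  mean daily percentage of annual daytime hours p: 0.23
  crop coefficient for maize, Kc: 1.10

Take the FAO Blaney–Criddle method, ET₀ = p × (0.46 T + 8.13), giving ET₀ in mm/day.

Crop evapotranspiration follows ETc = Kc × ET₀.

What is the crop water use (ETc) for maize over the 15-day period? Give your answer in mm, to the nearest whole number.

52 mm

ET₀ = 0.23 × (0.46 × 12.0 + 8.13) = 0.23 × 13.650 = 3.1395 mm/d
ETc = Kc × ET₀ = 1.10 × 3.1395 = 3.4535 mm/d
Over 15 days: 3.4535 × 15 = 51.803 mm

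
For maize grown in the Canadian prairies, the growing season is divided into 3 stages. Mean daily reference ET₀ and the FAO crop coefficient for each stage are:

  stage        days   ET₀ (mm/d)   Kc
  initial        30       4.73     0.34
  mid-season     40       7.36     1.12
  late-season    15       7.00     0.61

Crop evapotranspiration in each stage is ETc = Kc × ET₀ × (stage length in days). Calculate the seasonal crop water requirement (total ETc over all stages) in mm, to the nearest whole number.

442 mm

initial: 0.34 × 4.73 × 30 = 48.25 mm
mid-season: 1.12 × 7.36 × 40 = 329.73 mm
late-season: 0.61 × 7.00 × 15 = 64.05 mm
Seasonal total = 442.03 mm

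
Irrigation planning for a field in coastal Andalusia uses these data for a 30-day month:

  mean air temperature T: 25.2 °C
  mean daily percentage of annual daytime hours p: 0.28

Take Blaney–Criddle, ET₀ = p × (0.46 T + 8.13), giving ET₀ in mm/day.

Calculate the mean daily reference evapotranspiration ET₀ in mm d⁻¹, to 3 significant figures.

ET₀ = 0.28 × (0.46 × 25.2 + 8.13) = 0.28 × 19.722 = 5.5222 mm/d

5.52 mm d⁻¹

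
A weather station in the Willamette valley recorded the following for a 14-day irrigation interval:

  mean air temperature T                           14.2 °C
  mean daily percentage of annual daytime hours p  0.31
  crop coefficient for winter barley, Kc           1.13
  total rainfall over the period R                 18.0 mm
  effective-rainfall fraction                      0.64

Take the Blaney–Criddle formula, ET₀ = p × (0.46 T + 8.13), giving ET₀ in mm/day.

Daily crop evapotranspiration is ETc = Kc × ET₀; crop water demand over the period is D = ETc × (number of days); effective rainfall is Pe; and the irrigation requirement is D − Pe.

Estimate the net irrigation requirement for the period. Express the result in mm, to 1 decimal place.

60.4 mm

ET₀ = 0.31 × (0.46 × 14.2 + 8.13) = 0.31 × 14.662 = 4.5452 mm/d
ETc = Kc × ET₀ = 1.13 × 4.5452 = 5.1361 mm/d
Crop demand D = ETc × 14 d = 5.1361 × 14 = 71.905 mm
Pe = 0.64 × 18.0 = 11.520 mm
D − Pe = 71.905 − 11.520 = 60.385 mm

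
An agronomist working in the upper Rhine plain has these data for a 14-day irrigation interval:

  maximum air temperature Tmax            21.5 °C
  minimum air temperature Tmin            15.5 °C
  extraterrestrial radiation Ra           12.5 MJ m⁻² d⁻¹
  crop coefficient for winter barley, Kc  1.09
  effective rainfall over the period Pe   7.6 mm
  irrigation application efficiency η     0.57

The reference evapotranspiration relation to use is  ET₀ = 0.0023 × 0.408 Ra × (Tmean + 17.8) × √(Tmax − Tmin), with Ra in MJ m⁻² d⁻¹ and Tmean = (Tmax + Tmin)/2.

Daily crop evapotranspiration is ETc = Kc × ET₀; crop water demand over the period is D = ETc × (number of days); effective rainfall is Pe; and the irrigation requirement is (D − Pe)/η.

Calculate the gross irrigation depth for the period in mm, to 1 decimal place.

Tmean = (21.5 + 15.5)/2 = 18.50 °C
0.408 Ra = 0.408 × 12.5 = 5.1000 mm/d equivalent
ET₀ = 0.0023 × 5.1000 × (18.50 + 17.8) × √6.0 = 0.0023 × 5.1000 × 36.30 × 2.4495 = 1.0430 mm/d
ETc = Kc × ET₀ = 1.09 × 1.0430 = 1.1369 mm/d
Crop demand D = ETc × 14 d = 1.1369 × 14 = 15.917 mm
D − Pe = 15.917 − 7.6 = 8.317 mm
Gross irrigation = 8.317 / 0.57 = 14.591 mm

14.6 mm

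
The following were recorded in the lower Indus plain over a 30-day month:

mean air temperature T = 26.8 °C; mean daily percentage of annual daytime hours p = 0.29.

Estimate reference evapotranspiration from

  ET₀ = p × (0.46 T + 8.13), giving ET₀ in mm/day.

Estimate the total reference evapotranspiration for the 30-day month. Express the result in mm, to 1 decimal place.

ET₀ = 0.29 × (0.46 × 26.8 + 8.13) = 0.29 × 20.458 = 5.9328 mm/d
Monthly total = 5.9328 × 30 = 177.984 mm

178.0 mm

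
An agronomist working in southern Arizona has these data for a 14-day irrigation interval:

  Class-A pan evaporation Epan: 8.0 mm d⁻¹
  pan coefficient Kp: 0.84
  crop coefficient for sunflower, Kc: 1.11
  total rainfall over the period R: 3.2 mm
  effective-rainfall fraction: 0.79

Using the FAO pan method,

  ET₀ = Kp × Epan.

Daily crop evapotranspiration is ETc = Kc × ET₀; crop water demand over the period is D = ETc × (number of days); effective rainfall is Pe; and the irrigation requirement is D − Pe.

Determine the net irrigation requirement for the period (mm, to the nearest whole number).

ET₀ = 0.84 × 8.0 = 6.7200 mm/d
ETc = Kc × ET₀ = 1.11 × 6.7200 = 7.4592 mm/d
Crop demand D = ETc × 14 d = 7.4592 × 14 = 104.429 mm
Pe = 0.79 × 3.2 = 2.528 mm
D − Pe = 104.429 − 2.528 = 101.901 mm

102 mm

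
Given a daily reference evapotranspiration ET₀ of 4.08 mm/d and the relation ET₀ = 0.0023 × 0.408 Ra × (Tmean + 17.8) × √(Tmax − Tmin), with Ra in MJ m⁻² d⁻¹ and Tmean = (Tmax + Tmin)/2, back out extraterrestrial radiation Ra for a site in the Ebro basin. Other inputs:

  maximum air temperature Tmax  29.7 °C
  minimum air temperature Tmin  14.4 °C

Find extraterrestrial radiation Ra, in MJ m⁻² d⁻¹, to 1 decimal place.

Tmean = (29.7+14.4)/2 = 22.05 °C; ΔT = 15.3
Ra = ET₀ / [0.0023 × 0.408 × (Tmean+17.8) × √ΔT]
   = 4.08 / (0.0023 × 0.408 × 39.85 × 3.9115) = 27.893 MJ m⁻² d⁻¹

27.9 MJ m⁻² d⁻¹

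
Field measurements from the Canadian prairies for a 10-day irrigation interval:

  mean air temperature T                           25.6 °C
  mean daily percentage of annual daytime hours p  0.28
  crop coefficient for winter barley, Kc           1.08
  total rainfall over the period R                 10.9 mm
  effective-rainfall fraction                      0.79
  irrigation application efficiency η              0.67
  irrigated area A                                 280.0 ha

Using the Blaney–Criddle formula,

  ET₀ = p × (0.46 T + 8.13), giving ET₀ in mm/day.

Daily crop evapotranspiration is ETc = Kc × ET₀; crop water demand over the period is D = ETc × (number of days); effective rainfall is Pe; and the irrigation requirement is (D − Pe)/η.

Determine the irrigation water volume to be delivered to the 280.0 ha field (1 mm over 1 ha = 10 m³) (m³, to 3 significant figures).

ET₀ = 0.28 × (0.46 × 25.6 + 8.13) = 0.28 × 19.906 = 5.5737 mm/d
ETc = Kc × ET₀ = 1.08 × 5.5737 = 6.0196 mm/d
Crop demand D = ETc × 10 d = 6.0196 × 10 = 60.196 mm
Pe = 0.79 × 10.9 = 8.611 mm
D − Pe = 60.196 − 8.611 = 51.585 mm
Gross irrigation = 51.585 / 0.67 = 76.993 mm
Volume = 76.993 mm × 280.0 ha × 10 = 215580.4 m³

216000 m³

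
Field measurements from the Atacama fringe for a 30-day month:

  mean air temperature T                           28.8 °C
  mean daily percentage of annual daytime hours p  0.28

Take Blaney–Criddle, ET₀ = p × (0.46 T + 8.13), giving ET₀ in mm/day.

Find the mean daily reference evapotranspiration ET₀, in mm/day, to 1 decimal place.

6.0 mm/day

ET₀ = 0.28 × (0.46 × 28.8 + 8.13) = 0.28 × 21.378 = 5.9858 mm/d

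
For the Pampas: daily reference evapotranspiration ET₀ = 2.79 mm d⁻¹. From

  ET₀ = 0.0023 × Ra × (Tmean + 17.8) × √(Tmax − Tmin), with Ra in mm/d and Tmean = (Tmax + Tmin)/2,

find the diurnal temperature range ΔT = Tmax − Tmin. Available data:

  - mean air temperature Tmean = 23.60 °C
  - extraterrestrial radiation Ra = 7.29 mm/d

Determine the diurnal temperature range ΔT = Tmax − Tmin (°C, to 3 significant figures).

√ΔT = ET₀ / [0.0023 × Ra × (Tmean+17.8)] = 2.79 / (0.0023 × 7.29 × 41.40) = 4.0193
ΔT = 4.0193² = 16.155 °C

16.2 °C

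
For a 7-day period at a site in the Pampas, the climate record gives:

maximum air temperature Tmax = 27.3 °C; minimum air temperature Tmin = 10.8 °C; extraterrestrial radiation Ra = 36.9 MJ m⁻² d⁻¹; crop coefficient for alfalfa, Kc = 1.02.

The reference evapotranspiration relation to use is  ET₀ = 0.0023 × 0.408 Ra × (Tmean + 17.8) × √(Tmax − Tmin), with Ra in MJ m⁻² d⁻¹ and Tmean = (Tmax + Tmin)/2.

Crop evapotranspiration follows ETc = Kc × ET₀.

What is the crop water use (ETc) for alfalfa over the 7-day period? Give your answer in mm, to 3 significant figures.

Tmean = (27.3 + 10.8)/2 = 19.05 °C
0.408 Ra = 0.408 × 36.9 = 15.0552 mm/d equivalent
ET₀ = 0.0023 × 15.0552 × (19.05 + 17.8) × √16.5 = 0.0023 × 15.0552 × 36.85 × 4.0620 = 5.1831 mm/d
ETc = Kc × ET₀ = 1.02 × 5.1831 = 5.2868 mm/d
Over 7 days: 5.2868 × 7 = 37.008 mm

37.0 mm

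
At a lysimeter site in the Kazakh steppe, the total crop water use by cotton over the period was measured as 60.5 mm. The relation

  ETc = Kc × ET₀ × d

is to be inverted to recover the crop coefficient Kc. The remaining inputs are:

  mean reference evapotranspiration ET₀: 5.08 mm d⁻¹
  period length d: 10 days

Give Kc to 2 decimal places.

ETc = Kc × ET₀ × d  ⇒  Kc = ETc / (ET₀ × d)
Kc = 60.5 / (5.08 × 10) = 60.5 / 50.80 = 1.1909

1.19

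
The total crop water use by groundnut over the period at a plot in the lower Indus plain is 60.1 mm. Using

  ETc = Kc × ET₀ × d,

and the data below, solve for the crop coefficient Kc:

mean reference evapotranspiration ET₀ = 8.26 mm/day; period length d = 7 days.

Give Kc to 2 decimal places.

ETc = Kc × ET₀ × d  ⇒  Kc = ETc / (ET₀ × d)
Kc = 60.1 / (8.26 × 7) = 60.1 / 57.82 = 1.0394

1.04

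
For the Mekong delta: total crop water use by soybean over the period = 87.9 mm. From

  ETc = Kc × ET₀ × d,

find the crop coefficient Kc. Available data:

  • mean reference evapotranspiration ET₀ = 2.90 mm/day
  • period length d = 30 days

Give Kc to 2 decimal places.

ETc = Kc × ET₀ × d  ⇒  Kc = ETc / (ET₀ × d)
Kc = 87.9 / (2.90 × 30) = 87.9 / 87.00 = 1.0103

1.01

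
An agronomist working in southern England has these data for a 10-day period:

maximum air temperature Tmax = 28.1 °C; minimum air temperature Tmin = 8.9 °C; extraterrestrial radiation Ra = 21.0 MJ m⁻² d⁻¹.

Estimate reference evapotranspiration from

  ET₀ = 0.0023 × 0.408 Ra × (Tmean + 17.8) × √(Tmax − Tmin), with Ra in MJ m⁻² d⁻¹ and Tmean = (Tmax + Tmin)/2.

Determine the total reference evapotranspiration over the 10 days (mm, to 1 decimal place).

Tmean = (28.1 + 8.9)/2 = 18.50 °C
0.408 Ra = 0.408 × 21.0 = 8.5680 mm/d equivalent
ET₀ = 0.0023 × 8.5680 × (18.50 + 17.8) × √19.2 = 0.0023 × 8.5680 × 36.30 × 4.3818 = 3.1345 mm/d
Over 10 days: 3.1345 × 10 = 31.345 mm

31.3 mm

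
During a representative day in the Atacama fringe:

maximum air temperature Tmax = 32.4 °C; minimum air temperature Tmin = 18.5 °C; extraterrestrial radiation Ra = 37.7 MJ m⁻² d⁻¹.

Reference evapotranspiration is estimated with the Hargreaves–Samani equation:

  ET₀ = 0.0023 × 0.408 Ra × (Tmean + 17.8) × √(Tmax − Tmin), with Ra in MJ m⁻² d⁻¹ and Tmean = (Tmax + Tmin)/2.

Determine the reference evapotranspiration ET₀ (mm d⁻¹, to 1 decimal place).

5.7 mm d⁻¹

Tmean = (32.4 + 18.5)/2 = 25.45 °C
0.408 Ra = 0.408 × 37.7 = 15.3816 mm/d equivalent
ET₀ = 0.0023 × 15.3816 × (25.45 + 17.8) × √13.9 = 0.0023 × 15.3816 × 43.25 × 3.7283 = 5.7046 mm/d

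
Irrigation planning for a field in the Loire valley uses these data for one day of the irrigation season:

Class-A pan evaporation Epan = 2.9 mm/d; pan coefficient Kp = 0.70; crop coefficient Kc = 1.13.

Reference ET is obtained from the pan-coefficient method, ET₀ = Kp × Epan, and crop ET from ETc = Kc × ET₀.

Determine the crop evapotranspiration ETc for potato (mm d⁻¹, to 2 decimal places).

2.29 mm d⁻¹

ET₀ = 0.70 × 2.9 = 2.0300 mm/d
ETc = Kc × ET₀ = 1.13 × 2.0300 = 2.2939 mm/d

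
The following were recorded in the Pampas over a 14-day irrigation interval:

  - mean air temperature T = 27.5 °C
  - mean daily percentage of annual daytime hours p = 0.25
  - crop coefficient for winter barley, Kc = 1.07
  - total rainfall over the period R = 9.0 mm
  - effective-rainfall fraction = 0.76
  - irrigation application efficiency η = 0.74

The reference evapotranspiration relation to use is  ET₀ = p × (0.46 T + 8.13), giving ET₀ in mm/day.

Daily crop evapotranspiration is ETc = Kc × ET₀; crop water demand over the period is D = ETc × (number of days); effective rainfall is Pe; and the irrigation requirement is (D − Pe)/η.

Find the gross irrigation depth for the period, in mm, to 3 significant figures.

95.9 mm

ET₀ = 0.25 × (0.46 × 27.5 + 8.13) = 0.25 × 20.780 = 5.1950 mm/d
ETc = Kc × ET₀ = 1.07 × 5.1950 = 5.5587 mm/d
Crop demand D = ETc × 14 d = 5.5587 × 14 = 77.822 mm
Pe = 0.76 × 9.0 = 6.840 mm
D − Pe = 77.822 − 6.840 = 70.982 mm
Gross irrigation = 70.982 / 0.74 = 95.922 mm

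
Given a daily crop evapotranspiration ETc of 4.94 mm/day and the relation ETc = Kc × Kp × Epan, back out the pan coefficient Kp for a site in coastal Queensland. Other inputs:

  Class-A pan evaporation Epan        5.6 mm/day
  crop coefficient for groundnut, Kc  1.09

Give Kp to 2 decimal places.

0.81

ETc = Kc × Kp × Epan  ⇒  Kp = ETc / (Kc × Epan)
Kp = 4.94 / (1.09 × 5.6) = 4.94 / 6.104 = 0.8093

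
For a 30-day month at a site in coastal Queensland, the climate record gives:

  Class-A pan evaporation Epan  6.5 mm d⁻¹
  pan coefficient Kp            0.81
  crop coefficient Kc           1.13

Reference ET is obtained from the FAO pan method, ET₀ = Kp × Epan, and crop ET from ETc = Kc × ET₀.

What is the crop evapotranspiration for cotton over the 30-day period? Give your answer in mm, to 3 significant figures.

178 mm

ET₀ = 0.81 × 6.5 = 5.2650 mm/d
ETc = Kc × ET₀ = 1.13 × 5.2650 = 5.9495 mm/d
Over 30 days: 5.9495 × 30 = 178.485 mm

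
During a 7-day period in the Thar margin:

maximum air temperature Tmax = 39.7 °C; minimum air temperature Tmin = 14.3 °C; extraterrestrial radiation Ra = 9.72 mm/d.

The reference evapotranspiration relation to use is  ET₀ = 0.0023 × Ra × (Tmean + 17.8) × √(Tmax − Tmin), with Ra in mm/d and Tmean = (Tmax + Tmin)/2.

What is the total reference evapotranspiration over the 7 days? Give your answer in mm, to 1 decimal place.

Tmean = (39.7 + 14.3)/2 = 27.00 °C
ET₀ = 0.0023 × 9.72 × (27.00 + 17.8) × √25.4 = 0.0023 × 9.72 × 44.80 × 5.0398 = 5.0476 mm/d
Over 7 days: 5.0476 × 7 = 35.333 mm

35.3 mm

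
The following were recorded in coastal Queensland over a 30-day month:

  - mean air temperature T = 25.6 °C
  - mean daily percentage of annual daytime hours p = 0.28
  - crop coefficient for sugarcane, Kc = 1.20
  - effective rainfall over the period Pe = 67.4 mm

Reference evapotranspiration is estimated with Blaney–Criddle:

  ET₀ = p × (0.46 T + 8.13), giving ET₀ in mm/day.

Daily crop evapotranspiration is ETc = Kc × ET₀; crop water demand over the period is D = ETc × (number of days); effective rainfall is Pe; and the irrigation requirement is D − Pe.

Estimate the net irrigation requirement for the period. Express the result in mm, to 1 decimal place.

133.3 mm

ET₀ = 0.28 × (0.46 × 25.6 + 8.13) = 0.28 × 19.906 = 5.5737 mm/d
ETc = Kc × ET₀ = 1.20 × 5.5737 = 6.6884 mm/d
Crop demand D = ETc × 30 d = 6.6884 × 30 = 200.652 mm
D − Pe = 200.652 − 67.4 = 133.252 mm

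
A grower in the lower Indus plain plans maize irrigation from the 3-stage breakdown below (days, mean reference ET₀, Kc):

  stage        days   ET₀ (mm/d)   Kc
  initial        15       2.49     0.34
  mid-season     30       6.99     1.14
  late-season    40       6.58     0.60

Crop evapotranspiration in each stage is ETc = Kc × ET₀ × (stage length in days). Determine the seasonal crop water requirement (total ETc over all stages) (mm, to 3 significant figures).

410 mm

initial: 0.34 × 2.49 × 15 = 12.70 mm
mid-season: 1.14 × 6.99 × 30 = 239.06 mm
late-season: 0.60 × 6.58 × 40 = 157.92 mm
Seasonal total = 409.68 mm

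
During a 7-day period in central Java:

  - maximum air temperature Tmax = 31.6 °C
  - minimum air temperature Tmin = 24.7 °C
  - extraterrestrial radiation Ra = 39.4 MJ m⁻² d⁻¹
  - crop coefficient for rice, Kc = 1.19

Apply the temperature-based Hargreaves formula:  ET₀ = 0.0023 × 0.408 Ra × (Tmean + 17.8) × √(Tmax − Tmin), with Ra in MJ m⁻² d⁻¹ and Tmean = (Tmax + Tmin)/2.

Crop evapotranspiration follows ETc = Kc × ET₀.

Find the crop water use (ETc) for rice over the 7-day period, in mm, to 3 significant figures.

Tmean = (31.6 + 24.7)/2 = 28.15 °C
0.408 Ra = 0.408 × 39.4 = 16.0752 mm/d equivalent
ET₀ = 0.0023 × 16.0752 × (28.15 + 17.8) × √6.9 = 0.0023 × 16.0752 × 45.95 × 2.6268 = 4.4627 mm/d
ETc = Kc × ET₀ = 1.19 × 4.4627 = 5.3106 mm/d
Over 7 days: 5.3106 × 7 = 37.174 mm

37.2 mm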